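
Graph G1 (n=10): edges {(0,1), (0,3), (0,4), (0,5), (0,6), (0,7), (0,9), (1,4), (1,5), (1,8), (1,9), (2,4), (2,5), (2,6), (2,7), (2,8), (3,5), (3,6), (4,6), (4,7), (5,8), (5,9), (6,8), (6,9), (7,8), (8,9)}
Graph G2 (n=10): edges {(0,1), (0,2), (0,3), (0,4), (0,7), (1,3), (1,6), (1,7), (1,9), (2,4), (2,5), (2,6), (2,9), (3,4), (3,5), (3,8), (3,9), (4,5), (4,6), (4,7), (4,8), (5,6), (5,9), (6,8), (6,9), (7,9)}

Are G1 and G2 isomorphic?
Yes, isomorphic

The graphs are isomorphic.
One valid mapping φ: V(G1) → V(G2): 0→4, 1→2, 2→1, 3→8, 4→0, 5→6, 6→3, 7→7, 8→9, 9→5

Verify φ preserves adjacency — for each edge of G1, its image is an edge of G2:
  (0,1) → (φ(0),φ(1)) = (2,4) ∈ E(G2) ✓
  (0,3) → (φ(0),φ(3)) = (4,8) ∈ E(G2) ✓
  (0,4) → (φ(0),φ(4)) = (0,4) ∈ E(G2) ✓
  (0,5) → (φ(0),φ(5)) = (4,6) ∈ E(G2) ✓
  (0,6) → (φ(0),φ(6)) = (3,4) ∈ E(G2) ✓
  (0,7) → (φ(0),φ(7)) = (4,7) ∈ E(G2) ✓
  (0,9) → (φ(0),φ(9)) = (4,5) ∈ E(G2) ✓
  (1,4) → (φ(1),φ(4)) = (0,2) ∈ E(G2) ✓
  (1,5) → (φ(1),φ(5)) = (2,6) ∈ E(G2) ✓
  (1,8) → (φ(1),φ(8)) = (2,9) ∈ E(G2) ✓
  (1,9) → (φ(1),φ(9)) = (2,5) ∈ E(G2) ✓
  (2,4) → (φ(2),φ(4)) = (0,1) ∈ E(G2) ✓
  (2,5) → (φ(2),φ(5)) = (1,6) ∈ E(G2) ✓
  (2,6) → (φ(2),φ(6)) = (1,3) ∈ E(G2) ✓
  (2,7) → (φ(2),φ(7)) = (1,7) ∈ E(G2) ✓
  (2,8) → (φ(2),φ(8)) = (1,9) ∈ E(G2) ✓
  (3,5) → (φ(3),φ(5)) = (6,8) ∈ E(G2) ✓
  (3,6) → (φ(3),φ(6)) = (3,8) ∈ E(G2) ✓
  (4,6) → (φ(4),φ(6)) = (0,3) ∈ E(G2) ✓
  (4,7) → (φ(4),φ(7)) = (0,7) ∈ E(G2) ✓
  (5,8) → (φ(5),φ(8)) = (6,9) ∈ E(G2) ✓
  (5,9) → (φ(5),φ(9)) = (5,6) ∈ E(G2) ✓
  (6,8) → (φ(6),φ(8)) = (3,9) ∈ E(G2) ✓
  (6,9) → (φ(6),φ(9)) = (3,5) ∈ E(G2) ✓
  (7,8) → (φ(7),φ(8)) = (7,9) ∈ E(G2) ✓
  (8,9) → (φ(8),φ(9)) = (5,9) ∈ E(G2) ✓
All 26 edges of G1 map to edges of G2, and |E(G1)| = |E(G2)| = 26, so φ is a bijection on edges as well as vertices. Hence G1 ≅ G2.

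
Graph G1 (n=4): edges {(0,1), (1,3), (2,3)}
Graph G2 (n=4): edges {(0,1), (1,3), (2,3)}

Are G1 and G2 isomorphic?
Yes, isomorphic

The graphs are isomorphic.
One valid mapping φ: V(G1) → V(G2): 0→2, 1→3, 2→0, 3→1

Verify φ preserves adjacency — for each edge of G1, its image is an edge of G2:
  (0,1) → (φ(0),φ(1)) = (2,3) ∈ E(G2) ✓
  (1,3) → (φ(1),φ(3)) = (1,3) ∈ E(G2) ✓
  (2,3) → (φ(2),φ(3)) = (0,1) ∈ E(G2) ✓
All 3 edges of G1 map to edges of G2, and |E(G1)| = |E(G2)| = 3, so φ is a bijection on edges as well as vertices. Hence G1 ≅ G2.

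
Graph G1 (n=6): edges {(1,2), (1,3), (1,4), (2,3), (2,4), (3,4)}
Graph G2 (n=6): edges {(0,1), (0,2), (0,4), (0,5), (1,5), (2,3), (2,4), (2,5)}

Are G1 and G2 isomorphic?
No, not isomorphic

The graphs are NOT isomorphic.

Connected components of G1: 3 component(s) with vertex sets [[0], [5], [1, 2, 3, 4]], sizes [1, 1, 4].
Connected components of G2: 1 component(s) with vertex sets [[0, 1, 2, 3, 4, 5]], sizes [6].
The number of connected components (and the multiset of component sizes) is an isomorphism invariant — an isomorphism maps each component of G1 bijectively onto a component of G2. Since G1 has 3 component(s) and G2 has 1, they cannot be isomorphic.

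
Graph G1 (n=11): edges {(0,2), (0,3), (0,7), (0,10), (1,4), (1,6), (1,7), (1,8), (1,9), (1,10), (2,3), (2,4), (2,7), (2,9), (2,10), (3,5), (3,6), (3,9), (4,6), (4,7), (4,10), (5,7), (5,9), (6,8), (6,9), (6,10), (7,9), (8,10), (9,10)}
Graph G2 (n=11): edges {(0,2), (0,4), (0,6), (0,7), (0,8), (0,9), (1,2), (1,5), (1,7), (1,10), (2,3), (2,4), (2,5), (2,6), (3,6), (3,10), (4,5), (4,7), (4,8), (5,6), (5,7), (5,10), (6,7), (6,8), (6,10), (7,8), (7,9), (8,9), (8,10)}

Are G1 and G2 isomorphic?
Yes, isomorphic

The graphs are isomorphic.
One valid mapping φ: V(G1) → V(G2): 0→1, 1→0, 2→5, 3→10, 4→4, 5→3, 6→8, 7→2, 8→9, 9→6, 10→7

Verify φ preserves adjacency — for each edge of G1, its image is an edge of G2:
  (0,2) → (φ(0),φ(2)) = (1,5) ∈ E(G2) ✓
  (0,3) → (φ(0),φ(3)) = (1,10) ∈ E(G2) ✓
  (0,7) → (φ(0),φ(7)) = (1,2) ∈ E(G2) ✓
  (0,10) → (φ(0),φ(10)) = (1,7) ∈ E(G2) ✓
  (1,4) → (φ(1),φ(4)) = (0,4) ∈ E(G2) ✓
  (1,6) → (φ(1),φ(6)) = (0,8) ∈ E(G2) ✓
  (1,7) → (φ(1),φ(7)) = (0,2) ∈ E(G2) ✓
  (1,8) → (φ(1),φ(8)) = (0,9) ∈ E(G2) ✓
  (1,9) → (φ(1),φ(9)) = (0,6) ∈ E(G2) ✓
  (1,10) → (φ(1),φ(10)) = (0,7) ∈ E(G2) ✓
  (2,3) → (φ(2),φ(3)) = (5,10) ∈ E(G2) ✓
  (2,4) → (φ(2),φ(4)) = (4,5) ∈ E(G2) ✓
  (2,7) → (φ(2),φ(7)) = (2,5) ∈ E(G2) ✓
  (2,9) → (φ(2),φ(9)) = (5,6) ∈ E(G2) ✓
  (2,10) → (φ(2),φ(10)) = (5,7) ∈ E(G2) ✓
  (3,5) → (φ(3),φ(5)) = (3,10) ∈ E(G2) ✓
  (3,6) → (φ(3),φ(6)) = (8,10) ∈ E(G2) ✓
  (3,9) → (φ(3),φ(9)) = (6,10) ∈ E(G2) ✓
  (4,6) → (φ(4),φ(6)) = (4,8) ∈ E(G2) ✓
  (4,7) → (φ(4),φ(7)) = (2,4) ∈ E(G2) ✓
  (4,10) → (φ(4),φ(10)) = (4,7) ∈ E(G2) ✓
  (5,7) → (φ(5),φ(7)) = (2,3) ∈ E(G2) ✓
  (5,9) → (φ(5),φ(9)) = (3,6) ∈ E(G2) ✓
  (6,8) → (φ(6),φ(8)) = (8,9) ∈ E(G2) ✓
  (6,9) → (φ(6),φ(9)) = (6,8) ∈ E(G2) ✓
  (6,10) → (φ(6),φ(10)) = (7,8) ∈ E(G2) ✓
  (7,9) → (φ(7),φ(9)) = (2,6) ∈ E(G2) ✓
  (8,10) → (φ(8),φ(10)) = (7,9) ∈ E(G2) ✓
  (9,10) → (φ(9),φ(10)) = (6,7) ∈ E(G2) ✓
All 29 edges of G1 map to edges of G2, and |E(G1)| = |E(G2)| = 29, so φ is a bijection on edges as well as vertices. Hence G1 ≅ G2.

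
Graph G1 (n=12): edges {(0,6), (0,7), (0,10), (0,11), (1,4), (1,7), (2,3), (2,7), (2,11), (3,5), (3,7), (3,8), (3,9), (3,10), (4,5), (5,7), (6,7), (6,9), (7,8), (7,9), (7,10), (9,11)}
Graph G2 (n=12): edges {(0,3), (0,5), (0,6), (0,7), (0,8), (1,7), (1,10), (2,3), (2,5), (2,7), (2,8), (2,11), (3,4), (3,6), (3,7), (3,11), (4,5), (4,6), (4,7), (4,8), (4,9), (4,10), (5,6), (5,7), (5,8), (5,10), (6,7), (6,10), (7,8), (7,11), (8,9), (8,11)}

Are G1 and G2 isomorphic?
No, not isomorphic

The graphs are NOT isomorphic.

Counting triangles (3-cliques): G1 has 8, G2 has 30.
Triangle count is an isomorphism invariant, so differing triangle counts rule out isomorphism.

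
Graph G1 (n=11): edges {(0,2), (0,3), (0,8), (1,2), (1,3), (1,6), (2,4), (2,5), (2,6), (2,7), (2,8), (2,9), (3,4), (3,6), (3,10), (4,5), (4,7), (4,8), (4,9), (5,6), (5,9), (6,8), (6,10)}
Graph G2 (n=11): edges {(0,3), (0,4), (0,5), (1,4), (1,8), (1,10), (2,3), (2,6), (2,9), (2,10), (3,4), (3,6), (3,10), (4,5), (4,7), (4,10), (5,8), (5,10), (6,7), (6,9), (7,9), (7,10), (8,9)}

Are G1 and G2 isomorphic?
No, not isomorphic

The graphs are NOT isomorphic.

Counting triangles (3-cliques): G1 has 12, G2 has 10.
Triangle count is an isomorphism invariant, so differing triangle counts rule out isomorphism.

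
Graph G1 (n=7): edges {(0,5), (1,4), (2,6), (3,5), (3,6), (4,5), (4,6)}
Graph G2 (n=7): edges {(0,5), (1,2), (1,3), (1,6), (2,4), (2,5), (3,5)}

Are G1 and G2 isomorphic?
Yes, isomorphic

The graphs are isomorphic.
One valid mapping φ: V(G1) → V(G2): 0→0, 1→4, 2→6, 3→3, 4→2, 5→5, 6→1

Verify φ preserves adjacency — for each edge of G1, its image is an edge of G2:
  (0,5) → (φ(0),φ(5)) = (0,5) ∈ E(G2) ✓
  (1,4) → (φ(1),φ(4)) = (2,4) ∈ E(G2) ✓
  (2,6) → (φ(2),φ(6)) = (1,6) ∈ E(G2) ✓
  (3,5) → (φ(3),φ(5)) = (3,5) ∈ E(G2) ✓
  (3,6) → (φ(3),φ(6)) = (1,3) ∈ E(G2) ✓
  (4,5) → (φ(4),φ(5)) = (2,5) ∈ E(G2) ✓
  (4,6) → (φ(4),φ(6)) = (1,2) ∈ E(G2) ✓
All 7 edges of G1 map to edges of G2, and |E(G1)| = |E(G2)| = 7, so φ is a bijection on edges as well as vertices. Hence G1 ≅ G2.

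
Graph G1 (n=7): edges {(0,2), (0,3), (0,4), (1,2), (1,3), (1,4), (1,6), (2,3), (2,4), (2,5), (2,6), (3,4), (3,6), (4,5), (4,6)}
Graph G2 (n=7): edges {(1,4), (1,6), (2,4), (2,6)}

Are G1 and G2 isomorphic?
No, not isomorphic

The graphs are NOT isomorphic.

Counting triangles (3-cliques): G1 has 14, G2 has 0.
Triangle count is an isomorphism invariant, so differing triangle counts rule out isomorphism.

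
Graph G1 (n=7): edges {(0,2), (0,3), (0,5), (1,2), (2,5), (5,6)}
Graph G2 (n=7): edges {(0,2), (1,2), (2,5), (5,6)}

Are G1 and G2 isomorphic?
No, not isomorphic

The graphs are NOT isomorphic.

Counting edges: G1 has 6 edge(s); G2 has 4 edge(s).
Edge count is an isomorphism invariant (a bijection on vertices induces a bijection on edges), so differing edge counts rule out isomorphism.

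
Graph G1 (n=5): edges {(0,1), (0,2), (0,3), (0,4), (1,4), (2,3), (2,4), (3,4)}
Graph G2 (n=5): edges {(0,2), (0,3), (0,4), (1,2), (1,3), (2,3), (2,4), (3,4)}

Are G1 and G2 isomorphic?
Yes, isomorphic

The graphs are isomorphic.
One valid mapping φ: V(G1) → V(G2): 0→3, 1→1, 2→4, 3→0, 4→2

Verify φ preserves adjacency — for each edge of G1, its image is an edge of G2:
  (0,1) → (φ(0),φ(1)) = (1,3) ∈ E(G2) ✓
  (0,2) → (φ(0),φ(2)) = (3,4) ∈ E(G2) ✓
  (0,3) → (φ(0),φ(3)) = (0,3) ∈ E(G2) ✓
  (0,4) → (φ(0),φ(4)) = (2,3) ∈ E(G2) ✓
  (1,4) → (φ(1),φ(4)) = (1,2) ∈ E(G2) ✓
  (2,3) → (φ(2),φ(3)) = (0,4) ∈ E(G2) ✓
  (2,4) → (φ(2),φ(4)) = (2,4) ∈ E(G2) ✓
  (3,4) → (φ(3),φ(4)) = (0,2) ∈ E(G2) ✓
All 8 edges of G1 map to edges of G2, and |E(G1)| = |E(G2)| = 8, so φ is a bijection on edges as well as vertices. Hence G1 ≅ G2.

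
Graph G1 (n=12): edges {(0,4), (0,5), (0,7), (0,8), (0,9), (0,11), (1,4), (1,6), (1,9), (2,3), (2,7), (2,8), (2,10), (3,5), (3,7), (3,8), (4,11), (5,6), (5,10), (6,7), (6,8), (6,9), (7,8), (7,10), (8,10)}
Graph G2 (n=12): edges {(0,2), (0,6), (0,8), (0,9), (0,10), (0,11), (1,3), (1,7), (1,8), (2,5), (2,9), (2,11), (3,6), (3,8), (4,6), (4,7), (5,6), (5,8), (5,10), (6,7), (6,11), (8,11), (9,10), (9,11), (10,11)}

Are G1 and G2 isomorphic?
Yes, isomorphic

The graphs are isomorphic.
One valid mapping φ: V(G1) → V(G2): 0→6, 1→1, 2→9, 3→10, 4→7, 5→5, 6→8, 7→0, 8→11, 9→3, 10→2, 11→4

Verify φ preserves adjacency — for each edge of G1, its image is an edge of G2:
  (0,4) → (φ(0),φ(4)) = (6,7) ∈ E(G2) ✓
  (0,5) → (φ(0),φ(5)) = (5,6) ∈ E(G2) ✓
  (0,7) → (φ(0),φ(7)) = (0,6) ∈ E(G2) ✓
  (0,8) → (φ(0),φ(8)) = (6,11) ∈ E(G2) ✓
  (0,9) → (φ(0),φ(9)) = (3,6) ∈ E(G2) ✓
  (0,11) → (φ(0),φ(11)) = (4,6) ∈ E(G2) ✓
  (1,4) → (φ(1),φ(4)) = (1,7) ∈ E(G2) ✓
  (1,6) → (φ(1),φ(6)) = (1,8) ∈ E(G2) ✓
  (1,9) → (φ(1),φ(9)) = (1,3) ∈ E(G2) ✓
  (2,3) → (φ(2),φ(3)) = (9,10) ∈ E(G2) ✓
  (2,7) → (φ(2),φ(7)) = (0,9) ∈ E(G2) ✓
  (2,8) → (φ(2),φ(8)) = (9,11) ∈ E(G2) ✓
  (2,10) → (φ(2),φ(10)) = (2,9) ∈ E(G2) ✓
  (3,5) → (φ(3),φ(5)) = (5,10) ∈ E(G2) ✓
  (3,7) → (φ(3),φ(7)) = (0,10) ∈ E(G2) ✓
  (3,8) → (φ(3),φ(8)) = (10,11) ∈ E(G2) ✓
  (4,11) → (φ(4),φ(11)) = (4,7) ∈ E(G2) ✓
  (5,6) → (φ(5),φ(6)) = (5,8) ∈ E(G2) ✓
  (5,10) → (φ(5),φ(10)) = (2,5) ∈ E(G2) ✓
  (6,7) → (φ(6),φ(7)) = (0,8) ∈ E(G2) ✓
  (6,8) → (φ(6),φ(8)) = (8,11) ∈ E(G2) ✓
  (6,9) → (φ(6),φ(9)) = (3,8) ∈ E(G2) ✓
  (7,8) → (φ(7),φ(8)) = (0,11) ∈ E(G2) ✓
  (7,10) → (φ(7),φ(10)) = (0,2) ∈ E(G2) ✓
  (8,10) → (φ(8),φ(10)) = (2,11) ∈ E(G2) ✓
All 25 edges of G1 map to edges of G2, and |E(G1)| = |E(G2)| = 25, so φ is a bijection on edges as well as vertices. Hence G1 ≅ G2.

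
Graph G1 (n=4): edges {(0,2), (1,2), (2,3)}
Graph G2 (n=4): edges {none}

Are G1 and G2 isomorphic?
No, not isomorphic

The graphs are NOT isomorphic.

Degrees in G1: deg(0)=1, deg(1)=1, deg(2)=3, deg(3)=1.
Sorted degree sequence of G1: [3, 1, 1, 1].
Degrees in G2: deg(0)=0, deg(1)=0, deg(2)=0, deg(3)=0.
Sorted degree sequence of G2: [0, 0, 0, 0].
The (sorted) degree sequence is an isomorphism invariant, so since G1 and G2 have different degree sequences they cannot be isomorphic.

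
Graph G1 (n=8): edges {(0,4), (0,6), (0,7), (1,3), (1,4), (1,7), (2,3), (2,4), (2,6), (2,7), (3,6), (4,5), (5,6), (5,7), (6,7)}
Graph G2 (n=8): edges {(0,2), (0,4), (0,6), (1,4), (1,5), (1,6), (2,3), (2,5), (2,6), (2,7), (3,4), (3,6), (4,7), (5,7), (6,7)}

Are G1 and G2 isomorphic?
Yes, isomorphic

The graphs are isomorphic.
One valid mapping φ: V(G1) → V(G2): 0→0, 1→1, 2→7, 3→5, 4→4, 5→3, 6→2, 7→6

Verify φ preserves adjacency — for each edge of G1, its image is an edge of G2:
  (0,4) → (φ(0),φ(4)) = (0,4) ∈ E(G2) ✓
  (0,6) → (φ(0),φ(6)) = (0,2) ∈ E(G2) ✓
  (0,7) → (φ(0),φ(7)) = (0,6) ∈ E(G2) ✓
  (1,3) → (φ(1),φ(3)) = (1,5) ∈ E(G2) ✓
  (1,4) → (φ(1),φ(4)) = (1,4) ∈ E(G2) ✓
  (1,7) → (φ(1),φ(7)) = (1,6) ∈ E(G2) ✓
  (2,3) → (φ(2),φ(3)) = (5,7) ∈ E(G2) ✓
  (2,4) → (φ(2),φ(4)) = (4,7) ∈ E(G2) ✓
  (2,6) → (φ(2),φ(6)) = (2,7) ∈ E(G2) ✓
  (2,7) → (φ(2),φ(7)) = (6,7) ∈ E(G2) ✓
  (3,6) → (φ(3),φ(6)) = (2,5) ∈ E(G2) ✓
  (4,5) → (φ(4),φ(5)) = (3,4) ∈ E(G2) ✓
  (5,6) → (φ(5),φ(6)) = (2,3) ∈ E(G2) ✓
  (5,7) → (φ(5),φ(7)) = (3,6) ∈ E(G2) ✓
  (6,7) → (φ(6),φ(7)) = (2,6) ∈ E(G2) ✓
All 15 edges of G1 map to edges of G2, and |E(G1)| = |E(G2)| = 15, so φ is a bijection on edges as well as vertices. Hence G1 ≅ G2.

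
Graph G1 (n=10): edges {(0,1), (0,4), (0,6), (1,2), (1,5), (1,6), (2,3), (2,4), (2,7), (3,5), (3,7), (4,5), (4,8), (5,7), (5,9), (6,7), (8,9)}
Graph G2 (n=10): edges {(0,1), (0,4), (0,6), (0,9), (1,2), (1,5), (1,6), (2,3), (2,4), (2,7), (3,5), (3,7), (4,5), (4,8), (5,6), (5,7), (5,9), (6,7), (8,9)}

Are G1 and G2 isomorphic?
No, not isomorphic

The graphs are NOT isomorphic.

Counting edges: G1 has 17 edge(s); G2 has 19 edge(s).
Edge count is an isomorphism invariant (a bijection on vertices induces a bijection on edges), so differing edge counts rule out isomorphism.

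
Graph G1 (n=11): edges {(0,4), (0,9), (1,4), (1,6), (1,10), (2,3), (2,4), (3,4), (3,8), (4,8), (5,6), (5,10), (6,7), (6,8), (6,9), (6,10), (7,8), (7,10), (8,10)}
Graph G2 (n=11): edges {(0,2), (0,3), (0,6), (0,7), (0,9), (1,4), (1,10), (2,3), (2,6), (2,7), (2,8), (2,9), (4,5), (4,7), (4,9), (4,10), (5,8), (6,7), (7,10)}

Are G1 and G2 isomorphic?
Yes, isomorphic

The graphs are isomorphic.
One valid mapping φ: V(G1) → V(G2): 0→5, 1→9, 2→1, 3→10, 4→4, 5→3, 6→2, 7→6, 8→7, 9→8, 10→0

Verify φ preserves adjacency — for each edge of G1, its image is an edge of G2:
  (0,4) → (φ(0),φ(4)) = (4,5) ∈ E(G2) ✓
  (0,9) → (φ(0),φ(9)) = (5,8) ∈ E(G2) ✓
  (1,4) → (φ(1),φ(4)) = (4,9) ∈ E(G2) ✓
  (1,6) → (φ(1),φ(6)) = (2,9) ∈ E(G2) ✓
  (1,10) → (φ(1),φ(10)) = (0,9) ∈ E(G2) ✓
  (2,3) → (φ(2),φ(3)) = (1,10) ∈ E(G2) ✓
  (2,4) → (φ(2),φ(4)) = (1,4) ∈ E(G2) ✓
  (3,4) → (φ(3),φ(4)) = (4,10) ∈ E(G2) ✓
  (3,8) → (φ(3),φ(8)) = (7,10) ∈ E(G2) ✓
  (4,8) → (φ(4),φ(8)) = (4,7) ∈ E(G2) ✓
  (5,6) → (φ(5),φ(6)) = (2,3) ∈ E(G2) ✓
  (5,10) → (φ(5),φ(10)) = (0,3) ∈ E(G2) ✓
  (6,7) → (φ(6),φ(7)) = (2,6) ∈ E(G2) ✓
  (6,8) → (φ(6),φ(8)) = (2,7) ∈ E(G2) ✓
  (6,9) → (φ(6),φ(9)) = (2,8) ∈ E(G2) ✓
  (6,10) → (φ(6),φ(10)) = (0,2) ∈ E(G2) ✓
  (7,8) → (φ(7),φ(8)) = (6,7) ∈ E(G2) ✓
  (7,10) → (φ(7),φ(10)) = (0,6) ∈ E(G2) ✓
  (8,10) → (φ(8),φ(10)) = (0,7) ∈ E(G2) ✓
All 19 edges of G1 map to edges of G2, and |E(G1)| = |E(G2)| = 19, so φ is a bijection on edges as well as vertices. Hence G1 ≅ G2.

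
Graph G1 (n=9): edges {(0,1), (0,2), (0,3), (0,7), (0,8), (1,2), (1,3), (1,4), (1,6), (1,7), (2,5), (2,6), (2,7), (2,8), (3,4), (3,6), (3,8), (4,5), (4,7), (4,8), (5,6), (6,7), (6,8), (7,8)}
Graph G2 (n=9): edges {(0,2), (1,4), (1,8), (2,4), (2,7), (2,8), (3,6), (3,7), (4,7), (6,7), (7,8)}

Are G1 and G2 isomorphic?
No, not isomorphic

The graphs are NOT isomorphic.

Counting triangles (3-cliques): G1 has 21, G2 has 3.
Triangle count is an isomorphism invariant, so differing triangle counts rule out isomorphism.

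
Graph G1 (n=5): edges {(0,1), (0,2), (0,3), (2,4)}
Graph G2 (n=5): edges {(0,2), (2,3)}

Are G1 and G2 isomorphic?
No, not isomorphic

The graphs are NOT isomorphic.

Connected components of G1: 1 component(s) with vertex sets [[0, 1, 2, 3, 4]], sizes [5].
Connected components of G2: 3 component(s) with vertex sets [[1], [4], [0, 2, 3]], sizes [1, 1, 3].
The number of connected components (and the multiset of component sizes) is an isomorphism invariant — an isomorphism maps each component of G1 bijectively onto a component of G2. Since G1 has 1 component(s) and G2 has 3, they cannot be isomorphic.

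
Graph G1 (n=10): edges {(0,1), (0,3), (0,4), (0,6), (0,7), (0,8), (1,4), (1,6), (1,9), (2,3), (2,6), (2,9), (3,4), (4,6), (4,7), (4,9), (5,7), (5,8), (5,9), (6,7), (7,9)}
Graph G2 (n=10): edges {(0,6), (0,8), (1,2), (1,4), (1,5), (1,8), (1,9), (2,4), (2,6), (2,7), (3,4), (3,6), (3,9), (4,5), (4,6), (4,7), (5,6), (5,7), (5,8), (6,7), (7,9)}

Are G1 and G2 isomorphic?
Yes, isomorphic

The graphs are isomorphic.
One valid mapping φ: V(G1) → V(G2): 0→6, 1→2, 2→9, 3→3, 4→4, 5→8, 6→7, 7→5, 8→0, 9→1

Verify φ preserves adjacency — for each edge of G1, its image is an edge of G2:
  (0,1) → (φ(0),φ(1)) = (2,6) ∈ E(G2) ✓
  (0,3) → (φ(0),φ(3)) = (3,6) ∈ E(G2) ✓
  (0,4) → (φ(0),φ(4)) = (4,6) ∈ E(G2) ✓
  (0,6) → (φ(0),φ(6)) = (6,7) ∈ E(G2) ✓
  (0,7) → (φ(0),φ(7)) = (5,6) ∈ E(G2) ✓
  (0,8) → (φ(0),φ(8)) = (0,6) ∈ E(G2) ✓
  (1,4) → (φ(1),φ(4)) = (2,4) ∈ E(G2) ✓
  (1,6) → (φ(1),φ(6)) = (2,7) ∈ E(G2) ✓
  (1,9) → (φ(1),φ(9)) = (1,2) ∈ E(G2) ✓
  (2,3) → (φ(2),φ(3)) = (3,9) ∈ E(G2) ✓
  (2,6) → (φ(2),φ(6)) = (7,9) ∈ E(G2) ✓
  (2,9) → (φ(2),φ(9)) = (1,9) ∈ E(G2) ✓
  (3,4) → (φ(3),φ(4)) = (3,4) ∈ E(G2) ✓
  (4,6) → (φ(4),φ(6)) = (4,7) ∈ E(G2) ✓
  (4,7) → (φ(4),φ(7)) = (4,5) ∈ E(G2) ✓
  (4,9) → (φ(4),φ(9)) = (1,4) ∈ E(G2) ✓
  (5,7) → (φ(5),φ(7)) = (5,8) ∈ E(G2) ✓
  (5,8) → (φ(5),φ(8)) = (0,8) ∈ E(G2) ✓
  (5,9) → (φ(5),φ(9)) = (1,8) ∈ E(G2) ✓
  (6,7) → (φ(6),φ(7)) = (5,7) ∈ E(G2) ✓
  (7,9) → (φ(7),φ(9)) = (1,5) ∈ E(G2) ✓
All 21 edges of G1 map to edges of G2, and |E(G1)| = |E(G2)| = 21, so φ is a bijection on edges as well as vertices. Hence G1 ≅ G2.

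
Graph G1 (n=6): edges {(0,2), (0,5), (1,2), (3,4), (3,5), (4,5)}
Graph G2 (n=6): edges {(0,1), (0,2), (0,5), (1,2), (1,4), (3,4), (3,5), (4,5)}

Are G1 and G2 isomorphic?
No, not isomorphic

The graphs are NOT isomorphic.

Counting edges: G1 has 6 edge(s); G2 has 8 edge(s).
Edge count is an isomorphism invariant (a bijection on vertices induces a bijection on edges), so differing edge counts rule out isomorphism.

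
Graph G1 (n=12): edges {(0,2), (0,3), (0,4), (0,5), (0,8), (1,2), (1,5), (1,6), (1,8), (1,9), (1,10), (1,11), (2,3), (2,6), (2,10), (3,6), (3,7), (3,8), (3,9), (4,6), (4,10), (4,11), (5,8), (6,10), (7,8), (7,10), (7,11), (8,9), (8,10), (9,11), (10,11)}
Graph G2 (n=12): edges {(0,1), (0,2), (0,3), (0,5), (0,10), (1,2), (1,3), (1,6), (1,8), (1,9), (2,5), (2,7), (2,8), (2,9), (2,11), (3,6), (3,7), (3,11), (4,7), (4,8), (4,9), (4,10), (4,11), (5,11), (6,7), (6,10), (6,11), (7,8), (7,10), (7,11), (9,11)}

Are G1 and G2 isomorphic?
Yes, isomorphic

The graphs are isomorphic.
One valid mapping φ: V(G1) → V(G2): 0→0, 1→11, 2→3, 3→1, 4→10, 5→5, 6→6, 7→8, 8→2, 9→9, 10→7, 11→4

Verify φ preserves adjacency — for each edge of G1, its image is an edge of G2:
  (0,2) → (φ(0),φ(2)) = (0,3) ∈ E(G2) ✓
  (0,3) → (φ(0),φ(3)) = (0,1) ∈ E(G2) ✓
  (0,4) → (φ(0),φ(4)) = (0,10) ∈ E(G2) ✓
  (0,5) → (φ(0),φ(5)) = (0,5) ∈ E(G2) ✓
  (0,8) → (φ(0),φ(8)) = (0,2) ∈ E(G2) ✓
  (1,2) → (φ(1),φ(2)) = (3,11) ∈ E(G2) ✓
  (1,5) → (φ(1),φ(5)) = (5,11) ∈ E(G2) ✓
  (1,6) → (φ(1),φ(6)) = (6,11) ∈ E(G2) ✓
  (1,8) → (φ(1),φ(8)) = (2,11) ∈ E(G2) ✓
  (1,9) → (φ(1),φ(9)) = (9,11) ∈ E(G2) ✓
  (1,10) → (φ(1),φ(10)) = (7,11) ∈ E(G2) ✓
  (1,11) → (φ(1),φ(11)) = (4,11) ∈ E(G2) ✓
  (2,3) → (φ(2),φ(3)) = (1,3) ∈ E(G2) ✓
  (2,6) → (φ(2),φ(6)) = (3,6) ∈ E(G2) ✓
  (2,10) → (φ(2),φ(10)) = (3,7) ∈ E(G2) ✓
  (3,6) → (φ(3),φ(6)) = (1,6) ∈ E(G2) ✓
  (3,7) → (φ(3),φ(7)) = (1,8) ∈ E(G2) ✓
  (3,8) → (φ(3),φ(8)) = (1,2) ∈ E(G2) ✓
  (3,9) → (φ(3),φ(9)) = (1,9) ∈ E(G2) ✓
  (4,6) → (φ(4),φ(6)) = (6,10) ∈ E(G2) ✓
  (4,10) → (φ(4),φ(10)) = (7,10) ∈ E(G2) ✓
  (4,11) → (φ(4),φ(11)) = (4,10) ∈ E(G2) ✓
  (5,8) → (φ(5),φ(8)) = (2,5) ∈ E(G2) ✓
  (6,10) → (φ(6),φ(10)) = (6,7) ∈ E(G2) ✓
  (7,8) → (φ(7),φ(8)) = (2,8) ∈ E(G2) ✓
  (7,10) → (φ(7),φ(10)) = (7,8) ∈ E(G2) ✓
  (7,11) → (φ(7),φ(11)) = (4,8) ∈ E(G2) ✓
  (8,9) → (φ(8),φ(9)) = (2,9) ∈ E(G2) ✓
  (8,10) → (φ(8),φ(10)) = (2,7) ∈ E(G2) ✓
  (9,11) → (φ(9),φ(11)) = (4,9) ∈ E(G2) ✓
  (10,11) → (φ(10),φ(11)) = (4,7) ∈ E(G2) ✓
All 31 edges of G1 map to edges of G2, and |E(G1)| = |E(G2)| = 31, so φ is a bijection on edges as well as vertices. Hence G1 ≅ G2.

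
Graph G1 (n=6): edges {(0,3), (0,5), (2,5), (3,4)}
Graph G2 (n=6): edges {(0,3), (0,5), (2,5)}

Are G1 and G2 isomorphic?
No, not isomorphic

The graphs are NOT isomorphic.

Counting edges: G1 has 4 edge(s); G2 has 3 edge(s).
Edge count is an isomorphism invariant (a bijection on vertices induces a bijection on edges), so differing edge counts rule out isomorphism.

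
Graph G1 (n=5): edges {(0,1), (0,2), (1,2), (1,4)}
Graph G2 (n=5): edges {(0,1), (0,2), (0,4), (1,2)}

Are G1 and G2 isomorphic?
Yes, isomorphic

The graphs are isomorphic.
One valid mapping φ: V(G1) → V(G2): 0→1, 1→0, 2→2, 3→3, 4→4

Verify φ preserves adjacency — for each edge of G1, its image is an edge of G2:
  (0,1) → (φ(0),φ(1)) = (0,1) ∈ E(G2) ✓
  (0,2) → (φ(0),φ(2)) = (1,2) ∈ E(G2) ✓
  (1,2) → (φ(1),φ(2)) = (0,2) ∈ E(G2) ✓
  (1,4) → (φ(1),φ(4)) = (0,4) ∈ E(G2) ✓
All 4 edges of G1 map to edges of G2, and |E(G1)| = |E(G2)| = 4, so φ is a bijection on edges as well as vertices. Hence G1 ≅ G2.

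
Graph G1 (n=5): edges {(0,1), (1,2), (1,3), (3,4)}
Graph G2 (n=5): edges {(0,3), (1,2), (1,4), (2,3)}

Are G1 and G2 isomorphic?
No, not isomorphic

The graphs are NOT isomorphic.

Degrees in G1: deg(0)=1, deg(1)=3, deg(2)=1, deg(3)=2, deg(4)=1.
Sorted degree sequence of G1: [3, 2, 1, 1, 1].
Degrees in G2: deg(0)=1, deg(1)=2, deg(2)=2, deg(3)=2, deg(4)=1.
Sorted degree sequence of G2: [2, 2, 2, 1, 1].
The (sorted) degree sequence is an isomorphism invariant, so since G1 and G2 have different degree sequences they cannot be isomorphic.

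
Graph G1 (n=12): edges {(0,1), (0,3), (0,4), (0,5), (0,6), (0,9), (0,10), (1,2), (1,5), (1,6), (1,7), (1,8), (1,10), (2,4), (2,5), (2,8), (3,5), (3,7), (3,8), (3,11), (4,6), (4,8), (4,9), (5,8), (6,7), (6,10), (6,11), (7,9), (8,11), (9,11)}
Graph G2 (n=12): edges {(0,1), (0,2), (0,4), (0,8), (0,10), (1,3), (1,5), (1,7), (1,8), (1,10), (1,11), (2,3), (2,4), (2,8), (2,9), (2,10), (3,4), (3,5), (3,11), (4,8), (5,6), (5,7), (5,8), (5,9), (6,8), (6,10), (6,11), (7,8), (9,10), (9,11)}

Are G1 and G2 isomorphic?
Yes, isomorphic

The graphs are isomorphic.
One valid mapping φ: V(G1) → V(G2): 0→1, 1→8, 2→4, 3→10, 4→3, 5→0, 6→5, 7→6, 8→2, 9→11, 10→7, 11→9

Verify φ preserves adjacency — for each edge of G1, its image is an edge of G2:
  (0,1) → (φ(0),φ(1)) = (1,8) ∈ E(G2) ✓
  (0,3) → (φ(0),φ(3)) = (1,10) ∈ E(G2) ✓
  (0,4) → (φ(0),φ(4)) = (1,3) ∈ E(G2) ✓
  (0,5) → (φ(0),φ(5)) = (0,1) ∈ E(G2) ✓
  (0,6) → (φ(0),φ(6)) = (1,5) ∈ E(G2) ✓
  (0,9) → (φ(0),φ(9)) = (1,11) ∈ E(G2) ✓
  (0,10) → (φ(0),φ(10)) = (1,7) ∈ E(G2) ✓
  (1,2) → (φ(1),φ(2)) = (4,8) ∈ E(G2) ✓
  (1,5) → (φ(1),φ(5)) = (0,8) ∈ E(G2) ✓
  (1,6) → (φ(1),φ(6)) = (5,8) ∈ E(G2) ✓
  (1,7) → (φ(1),φ(7)) = (6,8) ∈ E(G2) ✓
  (1,8) → (φ(1),φ(8)) = (2,8) ∈ E(G2) ✓
  (1,10) → (φ(1),φ(10)) = (7,8) ∈ E(G2) ✓
  (2,4) → (φ(2),φ(4)) = (3,4) ∈ E(G2) ✓
  (2,5) → (φ(2),φ(5)) = (0,4) ∈ E(G2) ✓
  (2,8) → (φ(2),φ(8)) = (2,4) ∈ E(G2) ✓
  (3,5) → (φ(3),φ(5)) = (0,10) ∈ E(G2) ✓
  (3,7) → (φ(3),φ(7)) = (6,10) ∈ E(G2) ✓
  (3,8) → (φ(3),φ(8)) = (2,10) ∈ E(G2) ✓
  (3,11) → (φ(3),φ(11)) = (9,10) ∈ E(G2) ✓
  (4,6) → (φ(4),φ(6)) = (3,5) ∈ E(G2) ✓
  (4,8) → (φ(4),φ(8)) = (2,3) ∈ E(G2) ✓
  (4,9) → (φ(4),φ(9)) = (3,11) ∈ E(G2) ✓
  (5,8) → (φ(5),φ(8)) = (0,2) ∈ E(G2) ✓
  (6,7) → (φ(6),φ(7)) = (5,6) ∈ E(G2) ✓
  (6,10) → (φ(6),φ(10)) = (5,7) ∈ E(G2) ✓
  (6,11) → (φ(6),φ(11)) = (5,9) ∈ E(G2) ✓
  (7,9) → (φ(7),φ(9)) = (6,11) ∈ E(G2) ✓
  (8,11) → (φ(8),φ(11)) = (2,9) ∈ E(G2) ✓
  (9,11) → (φ(9),φ(11)) = (9,11) ∈ E(G2) ✓
All 30 edges of G1 map to edges of G2, and |E(G1)| = |E(G2)| = 30, so φ is a bijection on edges as well as vertices. Hence G1 ≅ G2.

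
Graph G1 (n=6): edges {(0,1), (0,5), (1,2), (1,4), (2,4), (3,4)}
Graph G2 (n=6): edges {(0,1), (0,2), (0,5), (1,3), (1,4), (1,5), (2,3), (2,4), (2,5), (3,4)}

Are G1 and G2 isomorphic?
No, not isomorphic

The graphs are NOT isomorphic.

Counting triangles (3-cliques): G1 has 1, G2 has 4.
Triangle count is an isomorphism invariant, so differing triangle counts rule out isomorphism.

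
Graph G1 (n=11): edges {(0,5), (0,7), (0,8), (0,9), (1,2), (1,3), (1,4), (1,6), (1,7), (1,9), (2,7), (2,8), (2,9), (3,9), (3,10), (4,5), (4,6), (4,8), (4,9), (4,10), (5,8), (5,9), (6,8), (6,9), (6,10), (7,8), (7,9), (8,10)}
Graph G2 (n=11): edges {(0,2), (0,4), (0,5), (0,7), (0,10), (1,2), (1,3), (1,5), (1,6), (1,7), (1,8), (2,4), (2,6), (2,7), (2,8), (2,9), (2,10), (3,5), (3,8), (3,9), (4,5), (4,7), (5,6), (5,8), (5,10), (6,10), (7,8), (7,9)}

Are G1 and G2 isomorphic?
Yes, isomorphic

The graphs are isomorphic.
One valid mapping φ: V(G1) → V(G2): 0→10, 1→7, 2→4, 3→9, 4→1, 5→6, 6→8, 7→0, 8→5, 9→2, 10→3

Verify φ preserves adjacency — for each edge of G1, its image is an edge of G2:
  (0,5) → (φ(0),φ(5)) = (6,10) ∈ E(G2) ✓
  (0,7) → (φ(0),φ(7)) = (0,10) ∈ E(G2) ✓
  (0,8) → (φ(0),φ(8)) = (5,10) ∈ E(G2) ✓
  (0,9) → (φ(0),φ(9)) = (2,10) ∈ E(G2) ✓
  (1,2) → (φ(1),φ(2)) = (4,7) ∈ E(G2) ✓
  (1,3) → (φ(1),φ(3)) = (7,9) ∈ E(G2) ✓
  (1,4) → (φ(1),φ(4)) = (1,7) ∈ E(G2) ✓
  (1,6) → (φ(1),φ(6)) = (7,8) ∈ E(G2) ✓
  (1,7) → (φ(1),φ(7)) = (0,7) ∈ E(G2) ✓
  (1,9) → (φ(1),φ(9)) = (2,7) ∈ E(G2) ✓
  (2,7) → (φ(2),φ(7)) = (0,4) ∈ E(G2) ✓
  (2,8) → (φ(2),φ(8)) = (4,5) ∈ E(G2) ✓
  (2,9) → (φ(2),φ(9)) = (2,4) ∈ E(G2) ✓
  (3,9) → (φ(3),φ(9)) = (2,9) ∈ E(G2) ✓
  (3,10) → (φ(3),φ(10)) = (3,9) ∈ E(G2) ✓
  (4,5) → (φ(4),φ(5)) = (1,6) ∈ E(G2) ✓
  (4,6) → (φ(4),φ(6)) = (1,8) ∈ E(G2) ✓
  (4,8) → (φ(4),φ(8)) = (1,5) ∈ E(G2) ✓
  (4,9) → (φ(4),φ(9)) = (1,2) ∈ E(G2) ✓
  (4,10) → (φ(4),φ(10)) = (1,3) ∈ E(G2) ✓
  (5,8) → (φ(5),φ(8)) = (5,6) ∈ E(G2) ✓
  (5,9) → (φ(5),φ(9)) = (2,6) ∈ E(G2) ✓
  (6,8) → (φ(6),φ(8)) = (5,8) ∈ E(G2) ✓
  (6,9) → (φ(6),φ(9)) = (2,8) ∈ E(G2) ✓
  (6,10) → (φ(6),φ(10)) = (3,8) ∈ E(G2) ✓
  (7,8) → (φ(7),φ(8)) = (0,5) ∈ E(G2) ✓
  (7,9) → (φ(7),φ(9)) = (0,2) ∈ E(G2) ✓
  (8,10) → (φ(8),φ(10)) = (3,5) ∈ E(G2) ✓
All 28 edges of G1 map to edges of G2, and |E(G1)| = |E(G2)| = 28, so φ is a bijection on edges as well as vertices. Hence G1 ≅ G2.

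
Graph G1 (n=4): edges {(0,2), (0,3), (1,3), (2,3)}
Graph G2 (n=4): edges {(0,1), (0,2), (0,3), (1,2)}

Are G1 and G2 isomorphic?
Yes, isomorphic

The graphs are isomorphic.
One valid mapping φ: V(G1) → V(G2): 0→2, 1→3, 2→1, 3→0

Verify φ preserves adjacency — for each edge of G1, its image is an edge of G2:
  (0,2) → (φ(0),φ(2)) = (1,2) ∈ E(G2) ✓
  (0,3) → (φ(0),φ(3)) = (0,2) ∈ E(G2) ✓
  (1,3) → (φ(1),φ(3)) = (0,3) ∈ E(G2) ✓
  (2,3) → (φ(2),φ(3)) = (0,1) ∈ E(G2) ✓
All 4 edges of G1 map to edges of G2, and |E(G1)| = |E(G2)| = 4, so φ is a bijection on edges as well as vertices. Hence G1 ≅ G2.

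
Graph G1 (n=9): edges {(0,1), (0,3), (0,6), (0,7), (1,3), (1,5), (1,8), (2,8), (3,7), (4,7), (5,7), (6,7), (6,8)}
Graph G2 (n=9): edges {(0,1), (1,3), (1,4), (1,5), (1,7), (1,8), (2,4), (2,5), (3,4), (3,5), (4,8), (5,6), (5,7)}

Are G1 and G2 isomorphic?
No, not isomorphic

The graphs are NOT isomorphic.

Degrees in G1: deg(0)=4, deg(1)=4, deg(2)=1, deg(3)=3, deg(4)=1, deg(5)=2, deg(6)=3, deg(7)=5, deg(8)=3.
Sorted degree sequence of G1: [5, 4, 4, 3, 3, 3, 2, 1, 1].
Degrees in G2: deg(0)=1, deg(1)=6, deg(2)=2, deg(3)=3, deg(4)=4, deg(5)=5, deg(6)=1, deg(7)=2, deg(8)=2.
Sorted degree sequence of G2: [6, 5, 4, 3, 2, 2, 2, 1, 1].
The (sorted) degree sequence is an isomorphism invariant, so since G1 and G2 have different degree sequences they cannot be isomorphic.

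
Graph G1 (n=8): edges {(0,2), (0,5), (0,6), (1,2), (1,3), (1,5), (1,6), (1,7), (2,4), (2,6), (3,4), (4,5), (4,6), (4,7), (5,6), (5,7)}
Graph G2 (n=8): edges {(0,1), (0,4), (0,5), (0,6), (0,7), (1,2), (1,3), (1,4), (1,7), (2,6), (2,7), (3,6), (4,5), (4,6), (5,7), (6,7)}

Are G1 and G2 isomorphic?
Yes, isomorphic

The graphs are isomorphic.
One valid mapping φ: V(G1) → V(G2): 0→5, 1→6, 2→4, 3→3, 4→1, 5→7, 6→0, 7→2

Verify φ preserves adjacency — for each edge of G1, its image is an edge of G2:
  (0,2) → (φ(0),φ(2)) = (4,5) ∈ E(G2) ✓
  (0,5) → (φ(0),φ(5)) = (5,7) ∈ E(G2) ✓
  (0,6) → (φ(0),φ(6)) = (0,5) ∈ E(G2) ✓
  (1,2) → (φ(1),φ(2)) = (4,6) ∈ E(G2) ✓
  (1,3) → (φ(1),φ(3)) = (3,6) ∈ E(G2) ✓
  (1,5) → (φ(1),φ(5)) = (6,7) ∈ E(G2) ✓
  (1,6) → (φ(1),φ(6)) = (0,6) ∈ E(G2) ✓
  (1,7) → (φ(1),φ(7)) = (2,6) ∈ E(G2) ✓
  (2,4) → (φ(2),φ(4)) = (1,4) ∈ E(G2) ✓
  (2,6) → (φ(2),φ(6)) = (0,4) ∈ E(G2) ✓
  (3,4) → (φ(3),φ(4)) = (1,3) ∈ E(G2) ✓
  (4,5) → (φ(4),φ(5)) = (1,7) ∈ E(G2) ✓
  (4,6) → (φ(4),φ(6)) = (0,1) ∈ E(G2) ✓
  (4,7) → (φ(4),φ(7)) = (1,2) ∈ E(G2) ✓
  (5,6) → (φ(5),φ(6)) = (0,7) ∈ E(G2) ✓
  (5,7) → (φ(5),φ(7)) = (2,7) ∈ E(G2) ✓
All 16 edges of G1 map to edges of G2, and |E(G1)| = |E(G2)| = 16, so φ is a bijection on edges as well as vertices. Hence G1 ≅ G2.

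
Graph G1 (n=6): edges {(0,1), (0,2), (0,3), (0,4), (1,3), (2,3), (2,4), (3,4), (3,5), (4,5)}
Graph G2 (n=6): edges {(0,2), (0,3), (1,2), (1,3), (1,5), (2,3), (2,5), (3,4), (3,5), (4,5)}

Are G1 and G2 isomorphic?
Yes, isomorphic

The graphs are isomorphic.
One valid mapping φ: V(G1) → V(G2): 0→5, 1→4, 2→1, 3→3, 4→2, 5→0

Verify φ preserves adjacency — for each edge of G1, its image is an edge of G2:
  (0,1) → (φ(0),φ(1)) = (4,5) ∈ E(G2) ✓
  (0,2) → (φ(0),φ(2)) = (1,5) ∈ E(G2) ✓
  (0,3) → (φ(0),φ(3)) = (3,5) ∈ E(G2) ✓
  (0,4) → (φ(0),φ(4)) = (2,5) ∈ E(G2) ✓
  (1,3) → (φ(1),φ(3)) = (3,4) ∈ E(G2) ✓
  (2,3) → (φ(2),φ(3)) = (1,3) ∈ E(G2) ✓
  (2,4) → (φ(2),φ(4)) = (1,2) ∈ E(G2) ✓
  (3,4) → (φ(3),φ(4)) = (2,3) ∈ E(G2) ✓
  (3,5) → (φ(3),φ(5)) = (0,3) ∈ E(G2) ✓
  (4,5) → (φ(4),φ(5)) = (0,2) ∈ E(G2) ✓
All 10 edges of G1 map to edges of G2, and |E(G1)| = |E(G2)| = 10, so φ is a bijection on edges as well as vertices. Hence G1 ≅ G2.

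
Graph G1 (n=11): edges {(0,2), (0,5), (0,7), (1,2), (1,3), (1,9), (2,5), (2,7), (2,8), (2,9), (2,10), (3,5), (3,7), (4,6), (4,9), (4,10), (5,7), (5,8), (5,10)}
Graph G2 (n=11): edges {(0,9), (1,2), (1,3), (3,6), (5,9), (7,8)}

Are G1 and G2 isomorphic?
No, not isomorphic

The graphs are NOT isomorphic.

Connected components of G1: 1 component(s) with vertex sets [[0, 1, 2, 3, 4, 5, 6, 7, 8, 9, 10]], sizes [11].
Connected components of G2: 5 component(s) with vertex sets [[4], [10], [7, 8], [0, 5, 9], [1, 2, 3, 6]], sizes [1, 1, 2, 3, 4].
The number of connected components (and the multiset of component sizes) is an isomorphism invariant — an isomorphism maps each component of G1 bijectively onto a component of G2. Since G1 has 1 component(s) and G2 has 5, they cannot be isomorphic.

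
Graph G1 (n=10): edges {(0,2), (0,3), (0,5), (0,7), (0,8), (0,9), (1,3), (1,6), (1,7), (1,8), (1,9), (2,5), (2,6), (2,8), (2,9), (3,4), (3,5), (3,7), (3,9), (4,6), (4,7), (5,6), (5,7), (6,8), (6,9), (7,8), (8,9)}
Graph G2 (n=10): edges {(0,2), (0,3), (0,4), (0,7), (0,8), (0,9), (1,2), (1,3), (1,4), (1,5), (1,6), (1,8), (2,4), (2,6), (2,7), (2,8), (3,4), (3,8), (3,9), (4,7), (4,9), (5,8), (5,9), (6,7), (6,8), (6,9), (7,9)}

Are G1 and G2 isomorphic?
Yes, isomorphic

The graphs are isomorphic.
One valid mapping φ: V(G1) → V(G2): 0→2, 1→3, 2→7, 3→1, 4→5, 5→6, 6→9, 7→8, 8→0, 9→4

Verify φ preserves adjacency — for each edge of G1, its image is an edge of G2:
  (0,2) → (φ(0),φ(2)) = (2,7) ∈ E(G2) ✓
  (0,3) → (φ(0),φ(3)) = (1,2) ∈ E(G2) ✓
  (0,5) → (φ(0),φ(5)) = (2,6) ∈ E(G2) ✓
  (0,7) → (φ(0),φ(7)) = (2,8) ∈ E(G2) ✓
  (0,8) → (φ(0),φ(8)) = (0,2) ∈ E(G2) ✓
  (0,9) → (φ(0),φ(9)) = (2,4) ∈ E(G2) ✓
  (1,3) → (φ(1),φ(3)) = (1,3) ∈ E(G2) ✓
  (1,6) → (φ(1),φ(6)) = (3,9) ∈ E(G2) ✓
  (1,7) → (φ(1),φ(7)) = (3,8) ∈ E(G2) ✓
  (1,8) → (φ(1),φ(8)) = (0,3) ∈ E(G2) ✓
  (1,9) → (φ(1),φ(9)) = (3,4) ∈ E(G2) ✓
  (2,5) → (φ(2),φ(5)) = (6,7) ∈ E(G2) ✓
  (2,6) → (φ(2),φ(6)) = (7,9) ∈ E(G2) ✓
  (2,8) → (φ(2),φ(8)) = (0,7) ∈ E(G2) ✓
  (2,9) → (φ(2),φ(9)) = (4,7) ∈ E(G2) ✓
  (3,4) → (φ(3),φ(4)) = (1,5) ∈ E(G2) ✓
  (3,5) → (φ(3),φ(5)) = (1,6) ∈ E(G2) ✓
  (3,7) → (φ(3),φ(7)) = (1,8) ∈ E(G2) ✓
  (3,9) → (φ(3),φ(9)) = (1,4) ∈ E(G2) ✓
  (4,6) → (φ(4),φ(6)) = (5,9) ∈ E(G2) ✓
  (4,7) → (φ(4),φ(7)) = (5,8) ∈ E(G2) ✓
  (5,6) → (φ(5),φ(6)) = (6,9) ∈ E(G2) ✓
  (5,7) → (φ(5),φ(7)) = (6,8) ∈ E(G2) ✓
  (6,8) → (φ(6),φ(8)) = (0,9) ∈ E(G2) ✓
  (6,9) → (φ(6),φ(9)) = (4,9) ∈ E(G2) ✓
  (7,8) → (φ(7),φ(8)) = (0,8) ∈ E(G2) ✓
  (8,9) → (φ(8),φ(9)) = (0,4) ∈ E(G2) ✓
All 27 edges of G1 map to edges of G2, and |E(G1)| = |E(G2)| = 27, so φ is a bijection on edges as well as vertices. Hence G1 ≅ G2.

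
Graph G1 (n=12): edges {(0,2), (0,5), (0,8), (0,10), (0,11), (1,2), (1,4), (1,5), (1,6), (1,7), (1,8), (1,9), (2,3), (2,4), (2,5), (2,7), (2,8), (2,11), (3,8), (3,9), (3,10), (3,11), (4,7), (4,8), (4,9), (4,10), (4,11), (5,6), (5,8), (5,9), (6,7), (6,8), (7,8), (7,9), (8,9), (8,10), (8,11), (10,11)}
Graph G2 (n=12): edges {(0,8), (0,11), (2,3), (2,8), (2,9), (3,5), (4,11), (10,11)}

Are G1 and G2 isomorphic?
No, not isomorphic

The graphs are NOT isomorphic.

Connected components of G1: 1 component(s) with vertex sets [[0, 1, 2, 3, 4, 5, 6, 7, 8, 9, 10, 11]], sizes [12].
Connected components of G2: 4 component(s) with vertex sets [[1], [6], [7], [0, 2, 3, 4, 5, 8, 9, 10, 11]], sizes [1, 1, 1, 9].
The number of connected components (and the multiset of component sizes) is an isomorphism invariant — an isomorphism maps each component of G1 bijectively onto a component of G2. Since G1 has 1 component(s) and G2 has 4, they cannot be isomorphic.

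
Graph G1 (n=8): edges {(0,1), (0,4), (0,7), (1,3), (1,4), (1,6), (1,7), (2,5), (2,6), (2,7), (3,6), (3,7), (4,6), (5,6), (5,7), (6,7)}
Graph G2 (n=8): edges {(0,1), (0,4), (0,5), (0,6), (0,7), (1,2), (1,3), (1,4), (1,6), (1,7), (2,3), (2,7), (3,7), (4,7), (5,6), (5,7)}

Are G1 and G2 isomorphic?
Yes, isomorphic

The graphs are isomorphic.
One valid mapping φ: V(G1) → V(G2): 0→5, 1→0, 2→2, 3→4, 4→6, 5→3, 6→1, 7→7

Verify φ preserves adjacency — for each edge of G1, its image is an edge of G2:
  (0,1) → (φ(0),φ(1)) = (0,5) ∈ E(G2) ✓
  (0,4) → (φ(0),φ(4)) = (5,6) ∈ E(G2) ✓
  (0,7) → (φ(0),φ(7)) = (5,7) ∈ E(G2) ✓
  (1,3) → (φ(1),φ(3)) = (0,4) ∈ E(G2) ✓
  (1,4) → (φ(1),φ(4)) = (0,6) ∈ E(G2) ✓
  (1,6) → (φ(1),φ(6)) = (0,1) ∈ E(G2) ✓
  (1,7) → (φ(1),φ(7)) = (0,7) ∈ E(G2) ✓
  (2,5) → (φ(2),φ(5)) = (2,3) ∈ E(G2) ✓
  (2,6) → (φ(2),φ(6)) = (1,2) ∈ E(G2) ✓
  (2,7) → (φ(2),φ(7)) = (2,7) ∈ E(G2) ✓
  (3,6) → (φ(3),φ(6)) = (1,4) ∈ E(G2) ✓
  (3,7) → (φ(3),φ(7)) = (4,7) ∈ E(G2) ✓
  (4,6) → (φ(4),φ(6)) = (1,6) ∈ E(G2) ✓
  (5,6) → (φ(5),φ(6)) = (1,3) ∈ E(G2) ✓
  (5,7) → (φ(5),φ(7)) = (3,7) ∈ E(G2) ✓
  (6,7) → (φ(6),φ(7)) = (1,7) ∈ E(G2) ✓
All 16 edges of G1 map to edges of G2, and |E(G1)| = |E(G2)| = 16, so φ is a bijection on edges as well as vertices. Hence G1 ≅ G2.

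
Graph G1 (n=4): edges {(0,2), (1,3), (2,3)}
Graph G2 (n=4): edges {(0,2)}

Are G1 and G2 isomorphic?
No, not isomorphic

The graphs are NOT isomorphic.

Counting edges: G1 has 3 edge(s); G2 has 1 edge(s).
Edge count is an isomorphism invariant (a bijection on vertices induces a bijection on edges), so differing edge counts rule out isomorphism.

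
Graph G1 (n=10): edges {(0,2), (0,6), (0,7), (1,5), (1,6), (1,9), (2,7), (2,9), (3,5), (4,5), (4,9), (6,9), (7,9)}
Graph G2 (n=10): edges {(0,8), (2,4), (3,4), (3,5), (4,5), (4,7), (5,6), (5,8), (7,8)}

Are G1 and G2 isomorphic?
No, not isomorphic

The graphs are NOT isomorphic.

Connected components of G1: 2 component(s) with vertex sets [[8], [0, 1, 2, 3, 4, 5, 6, 7, 9]], sizes [1, 9].
Connected components of G2: 3 component(s) with vertex sets [[1], [9], [0, 2, 3, 4, 5, 6, 7, 8]], sizes [1, 1, 8].
The number of connected components (and the multiset of component sizes) is an isomorphism invariant — an isomorphism maps each component of G1 bijectively onto a component of G2. Since G1 has 2 component(s) and G2 has 3, they cannot be isomorphic.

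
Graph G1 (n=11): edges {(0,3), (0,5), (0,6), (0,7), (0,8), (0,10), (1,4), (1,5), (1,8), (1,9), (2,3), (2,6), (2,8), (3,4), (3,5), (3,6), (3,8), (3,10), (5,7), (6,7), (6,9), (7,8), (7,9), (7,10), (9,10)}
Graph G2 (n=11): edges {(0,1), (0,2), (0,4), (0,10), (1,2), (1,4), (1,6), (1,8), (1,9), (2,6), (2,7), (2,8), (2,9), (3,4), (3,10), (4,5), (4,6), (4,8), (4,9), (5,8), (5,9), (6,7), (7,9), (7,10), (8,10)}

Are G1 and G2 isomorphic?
Yes, isomorphic

The graphs are isomorphic.
One valid mapping φ: V(G1) → V(G2): 0→1, 1→10, 2→5, 3→4, 4→3, 5→0, 6→9, 7→2, 8→8, 9→7, 10→6

Verify φ preserves adjacency — for each edge of G1, its image is an edge of G2:
  (0,3) → (φ(0),φ(3)) = (1,4) ∈ E(G2) ✓
  (0,5) → (φ(0),φ(5)) = (0,1) ∈ E(G2) ✓
  (0,6) → (φ(0),φ(6)) = (1,9) ∈ E(G2) ✓
  (0,7) → (φ(0),φ(7)) = (1,2) ∈ E(G2) ✓
  (0,8) → (φ(0),φ(8)) = (1,8) ∈ E(G2) ✓
  (0,10) → (φ(0),φ(10)) = (1,6) ∈ E(G2) ✓
  (1,4) → (φ(1),φ(4)) = (3,10) ∈ E(G2) ✓
  (1,5) → (φ(1),φ(5)) = (0,10) ∈ E(G2) ✓
  (1,8) → (φ(1),φ(8)) = (8,10) ∈ E(G2) ✓
  (1,9) → (φ(1),φ(9)) = (7,10) ∈ E(G2) ✓
  (2,3) → (φ(2),φ(3)) = (4,5) ∈ E(G2) ✓
  (2,6) → (φ(2),φ(6)) = (5,9) ∈ E(G2) ✓
  (2,8) → (φ(2),φ(8)) = (5,8) ∈ E(G2) ✓
  (3,4) → (φ(3),φ(4)) = (3,4) ∈ E(G2) ✓
  (3,5) → (φ(3),φ(5)) = (0,4) ∈ E(G2) ✓
  (3,6) → (φ(3),φ(6)) = (4,9) ∈ E(G2) ✓
  (3,8) → (φ(3),φ(8)) = (4,8) ∈ E(G2) ✓
  (3,10) → (φ(3),φ(10)) = (4,6) ∈ E(G2) ✓
  (5,7) → (φ(5),φ(7)) = (0,2) ∈ E(G2) ✓
  (6,7) → (φ(6),φ(7)) = (2,9) ∈ E(G2) ✓
  (6,9) → (φ(6),φ(9)) = (7,9) ∈ E(G2) ✓
  (7,8) → (φ(7),φ(8)) = (2,8) ∈ E(G2) ✓
  (7,9) → (φ(7),φ(9)) = (2,7) ∈ E(G2) ✓
  (7,10) → (φ(7),φ(10)) = (2,6) ∈ E(G2) ✓
  (9,10) → (φ(9),φ(10)) = (6,7) ∈ E(G2) ✓
All 25 edges of G1 map to edges of G2, and |E(G1)| = |E(G2)| = 25, so φ is a bijection on edges as well as vertices. Hence G1 ≅ G2.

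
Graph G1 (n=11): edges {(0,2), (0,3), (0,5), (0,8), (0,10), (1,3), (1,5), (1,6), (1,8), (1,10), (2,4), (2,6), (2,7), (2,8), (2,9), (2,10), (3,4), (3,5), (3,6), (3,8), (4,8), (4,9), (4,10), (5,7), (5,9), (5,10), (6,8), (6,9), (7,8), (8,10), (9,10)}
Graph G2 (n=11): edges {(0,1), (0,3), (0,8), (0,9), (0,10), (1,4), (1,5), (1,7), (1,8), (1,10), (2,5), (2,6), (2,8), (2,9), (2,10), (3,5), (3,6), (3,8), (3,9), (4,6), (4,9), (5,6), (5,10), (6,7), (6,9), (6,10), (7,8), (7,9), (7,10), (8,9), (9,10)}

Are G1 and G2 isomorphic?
Yes, isomorphic

The graphs are isomorphic.
One valid mapping φ: V(G1) → V(G2): 0→7, 1→0, 2→6, 3→8, 4→2, 5→1, 6→3, 7→4, 8→9, 9→5, 10→10

Verify φ preserves adjacency — for each edge of G1, its image is an edge of G2:
  (0,2) → (φ(0),φ(2)) = (6,7) ∈ E(G2) ✓
  (0,3) → (φ(0),φ(3)) = (7,8) ∈ E(G2) ✓
  (0,5) → (φ(0),φ(5)) = (1,7) ∈ E(G2) ✓
  (0,8) → (φ(0),φ(8)) = (7,9) ∈ E(G2) ✓
  (0,10) → (φ(0),φ(10)) = (7,10) ∈ E(G2) ✓
  (1,3) → (φ(1),φ(3)) = (0,8) ∈ E(G2) ✓
  (1,5) → (φ(1),φ(5)) = (0,1) ∈ E(G2) ✓
  (1,6) → (φ(1),φ(6)) = (0,3) ∈ E(G2) ✓
  (1,8) → (φ(1),φ(8)) = (0,9) ∈ E(G2) ✓
  (1,10) → (φ(1),φ(10)) = (0,10) ∈ E(G2) ✓
  (2,4) → (φ(2),φ(4)) = (2,6) ∈ E(G2) ✓
  (2,6) → (φ(2),φ(6)) = (3,6) ∈ E(G2) ✓
  (2,7) → (φ(2),φ(7)) = (4,6) ∈ E(G2) ✓
  (2,8) → (φ(2),φ(8)) = (6,9) ∈ E(G2) ✓
  (2,9) → (φ(2),φ(9)) = (5,6) ∈ E(G2) ✓
  (2,10) → (φ(2),φ(10)) = (6,10) ∈ E(G2) ✓
  (3,4) → (φ(3),φ(4)) = (2,8) ∈ E(G2) ✓
  (3,5) → (φ(3),φ(5)) = (1,8) ∈ E(G2) ✓
  (3,6) → (φ(3),φ(6)) = (3,8) ∈ E(G2) ✓
  (3,8) → (φ(3),φ(8)) = (8,9) ∈ E(G2) ✓
  (4,8) → (φ(4),φ(8)) = (2,9) ∈ E(G2) ✓
  (4,9) → (φ(4),φ(9)) = (2,5) ∈ E(G2) ✓
  (4,10) → (φ(4),φ(10)) = (2,10) ∈ E(G2) ✓
  (5,7) → (φ(5),φ(7)) = (1,4) ∈ E(G2) ✓
  (5,9) → (φ(5),φ(9)) = (1,5) ∈ E(G2) ✓
  (5,10) → (φ(5),φ(10)) = (1,10) ∈ E(G2) ✓
  (6,8) → (φ(6),φ(8)) = (3,9) ∈ E(G2) ✓
  (6,9) → (φ(6),φ(9)) = (3,5) ∈ E(G2) ✓
  (7,8) → (φ(7),φ(8)) = (4,9) ∈ E(G2) ✓
  (8,10) → (φ(8),φ(10)) = (9,10) ∈ E(G2) ✓
  (9,10) → (φ(9),φ(10)) = (5,10) ∈ E(G2) ✓
All 31 edges of G1 map to edges of G2, and |E(G1)| = |E(G2)| = 31, so φ is a bijection on edges as well as vertices. Hence G1 ≅ G2.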